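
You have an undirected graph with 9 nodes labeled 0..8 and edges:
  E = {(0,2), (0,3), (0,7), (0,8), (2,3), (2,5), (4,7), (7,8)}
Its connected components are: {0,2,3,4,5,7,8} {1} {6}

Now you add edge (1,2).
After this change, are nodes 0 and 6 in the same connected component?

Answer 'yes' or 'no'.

Initial components: {0,2,3,4,5,7,8} {1} {6}
Adding edge (1,2): merges {1} and {0,2,3,4,5,7,8}.
New components: {0,1,2,3,4,5,7,8} {6}
Are 0 and 6 in the same component? no

Answer: no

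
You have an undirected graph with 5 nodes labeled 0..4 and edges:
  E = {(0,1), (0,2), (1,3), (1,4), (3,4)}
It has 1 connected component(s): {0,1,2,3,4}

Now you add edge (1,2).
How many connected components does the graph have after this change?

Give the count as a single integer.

Answer: 1

Derivation:
Initial component count: 1
Add (1,2): endpoints already in same component. Count unchanged: 1.
New component count: 1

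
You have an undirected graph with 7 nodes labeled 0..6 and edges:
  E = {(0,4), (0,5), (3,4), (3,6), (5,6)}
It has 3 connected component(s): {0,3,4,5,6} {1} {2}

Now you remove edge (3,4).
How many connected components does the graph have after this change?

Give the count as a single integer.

Answer: 3

Derivation:
Initial component count: 3
Remove (3,4): not a bridge. Count unchanged: 3.
  After removal, components: {0,3,4,5,6} {1} {2}
New component count: 3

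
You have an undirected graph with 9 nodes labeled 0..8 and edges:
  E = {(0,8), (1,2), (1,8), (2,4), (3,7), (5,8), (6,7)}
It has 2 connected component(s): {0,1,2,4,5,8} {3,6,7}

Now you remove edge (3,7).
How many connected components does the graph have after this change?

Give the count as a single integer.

Answer: 3

Derivation:
Initial component count: 2
Remove (3,7): it was a bridge. Count increases: 2 -> 3.
  After removal, components: {0,1,2,4,5,8} {3} {6,7}
New component count: 3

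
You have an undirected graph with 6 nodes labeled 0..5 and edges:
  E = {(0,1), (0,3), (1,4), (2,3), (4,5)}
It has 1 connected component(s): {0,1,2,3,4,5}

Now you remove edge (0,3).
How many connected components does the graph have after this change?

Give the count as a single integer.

Initial component count: 1
Remove (0,3): it was a bridge. Count increases: 1 -> 2.
  After removal, components: {0,1,4,5} {2,3}
New component count: 2

Answer: 2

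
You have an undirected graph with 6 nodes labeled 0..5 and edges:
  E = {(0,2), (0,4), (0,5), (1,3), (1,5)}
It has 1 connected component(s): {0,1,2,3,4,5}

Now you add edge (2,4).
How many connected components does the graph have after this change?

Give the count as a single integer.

Answer: 1

Derivation:
Initial component count: 1
Add (2,4): endpoints already in same component. Count unchanged: 1.
New component count: 1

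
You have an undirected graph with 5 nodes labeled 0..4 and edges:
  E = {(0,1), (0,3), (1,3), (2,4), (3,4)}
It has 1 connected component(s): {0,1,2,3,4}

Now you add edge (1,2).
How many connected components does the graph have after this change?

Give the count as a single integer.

Answer: 1

Derivation:
Initial component count: 1
Add (1,2): endpoints already in same component. Count unchanged: 1.
New component count: 1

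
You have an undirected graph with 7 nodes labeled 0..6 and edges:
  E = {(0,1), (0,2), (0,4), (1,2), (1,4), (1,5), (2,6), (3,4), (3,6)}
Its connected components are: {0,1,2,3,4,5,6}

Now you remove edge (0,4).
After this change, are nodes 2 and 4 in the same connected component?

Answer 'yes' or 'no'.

Initial components: {0,1,2,3,4,5,6}
Removing edge (0,4): not a bridge — component count unchanged at 1.
New components: {0,1,2,3,4,5,6}
Are 2 and 4 in the same component? yes

Answer: yes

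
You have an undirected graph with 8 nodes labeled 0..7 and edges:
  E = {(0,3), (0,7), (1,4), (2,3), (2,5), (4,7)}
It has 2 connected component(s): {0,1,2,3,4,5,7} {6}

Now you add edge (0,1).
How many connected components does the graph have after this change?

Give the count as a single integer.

Answer: 2

Derivation:
Initial component count: 2
Add (0,1): endpoints already in same component. Count unchanged: 2.
New component count: 2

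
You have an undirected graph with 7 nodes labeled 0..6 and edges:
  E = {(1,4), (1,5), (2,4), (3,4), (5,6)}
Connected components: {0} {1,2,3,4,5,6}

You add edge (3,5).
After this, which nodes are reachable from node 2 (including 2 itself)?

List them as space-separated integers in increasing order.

Answer: 1 2 3 4 5 6

Derivation:
Before: nodes reachable from 2: {1,2,3,4,5,6}
Adding (3,5): both endpoints already in same component. Reachability from 2 unchanged.
After: nodes reachable from 2: {1,2,3,4,5,6}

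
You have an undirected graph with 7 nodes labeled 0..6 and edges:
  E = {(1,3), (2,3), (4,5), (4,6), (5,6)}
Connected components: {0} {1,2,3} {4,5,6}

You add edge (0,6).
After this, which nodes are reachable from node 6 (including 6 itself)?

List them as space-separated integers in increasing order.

Answer: 0 4 5 6

Derivation:
Before: nodes reachable from 6: {4,5,6}
Adding (0,6): merges 6's component with another. Reachability grows.
After: nodes reachable from 6: {0,4,5,6}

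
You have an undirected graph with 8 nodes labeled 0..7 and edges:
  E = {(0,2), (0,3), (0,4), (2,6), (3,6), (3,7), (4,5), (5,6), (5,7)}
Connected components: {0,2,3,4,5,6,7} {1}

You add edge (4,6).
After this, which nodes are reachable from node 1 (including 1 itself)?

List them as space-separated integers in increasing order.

Answer: 1

Derivation:
Before: nodes reachable from 1: {1}
Adding (4,6): both endpoints already in same component. Reachability from 1 unchanged.
After: nodes reachable from 1: {1}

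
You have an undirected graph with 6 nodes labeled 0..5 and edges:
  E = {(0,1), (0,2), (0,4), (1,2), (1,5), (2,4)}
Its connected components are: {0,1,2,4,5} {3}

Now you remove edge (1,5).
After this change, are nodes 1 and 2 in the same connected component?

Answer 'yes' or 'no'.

Answer: yes

Derivation:
Initial components: {0,1,2,4,5} {3}
Removing edge (1,5): it was a bridge — component count 2 -> 3.
New components: {0,1,2,4} {3} {5}
Are 1 and 2 in the same component? yes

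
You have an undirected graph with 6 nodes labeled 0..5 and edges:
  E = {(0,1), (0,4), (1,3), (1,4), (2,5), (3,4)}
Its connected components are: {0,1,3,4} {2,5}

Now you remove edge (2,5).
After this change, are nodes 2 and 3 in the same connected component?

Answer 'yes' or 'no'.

Initial components: {0,1,3,4} {2,5}
Removing edge (2,5): it was a bridge — component count 2 -> 3.
New components: {0,1,3,4} {2} {5}
Are 2 and 3 in the same component? no

Answer: no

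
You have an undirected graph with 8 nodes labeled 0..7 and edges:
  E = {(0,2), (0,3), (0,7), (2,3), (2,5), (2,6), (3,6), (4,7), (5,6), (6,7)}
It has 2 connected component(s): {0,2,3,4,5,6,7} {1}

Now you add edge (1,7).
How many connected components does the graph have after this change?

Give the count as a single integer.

Answer: 1

Derivation:
Initial component count: 2
Add (1,7): merges two components. Count decreases: 2 -> 1.
New component count: 1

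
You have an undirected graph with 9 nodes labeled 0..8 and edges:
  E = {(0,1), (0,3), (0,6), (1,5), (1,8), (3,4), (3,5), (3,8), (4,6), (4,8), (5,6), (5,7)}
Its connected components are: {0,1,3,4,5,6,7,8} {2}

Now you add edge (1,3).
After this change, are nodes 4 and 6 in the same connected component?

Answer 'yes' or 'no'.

Answer: yes

Derivation:
Initial components: {0,1,3,4,5,6,7,8} {2}
Adding edge (1,3): both already in same component {0,1,3,4,5,6,7,8}. No change.
New components: {0,1,3,4,5,6,7,8} {2}
Are 4 and 6 in the same component? yes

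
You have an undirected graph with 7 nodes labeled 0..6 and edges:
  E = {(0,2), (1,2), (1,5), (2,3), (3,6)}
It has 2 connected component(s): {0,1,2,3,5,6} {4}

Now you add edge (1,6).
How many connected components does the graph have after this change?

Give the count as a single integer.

Initial component count: 2
Add (1,6): endpoints already in same component. Count unchanged: 2.
New component count: 2

Answer: 2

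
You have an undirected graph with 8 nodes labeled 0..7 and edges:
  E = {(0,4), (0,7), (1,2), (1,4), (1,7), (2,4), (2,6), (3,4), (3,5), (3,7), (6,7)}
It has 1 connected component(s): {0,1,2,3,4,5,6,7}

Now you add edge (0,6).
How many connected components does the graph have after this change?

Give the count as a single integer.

Answer: 1

Derivation:
Initial component count: 1
Add (0,6): endpoints already in same component. Count unchanged: 1.
New component count: 1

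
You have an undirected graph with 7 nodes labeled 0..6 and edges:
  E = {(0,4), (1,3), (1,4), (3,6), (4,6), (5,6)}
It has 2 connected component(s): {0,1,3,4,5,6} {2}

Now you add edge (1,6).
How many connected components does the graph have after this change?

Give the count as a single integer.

Initial component count: 2
Add (1,6): endpoints already in same component. Count unchanged: 2.
New component count: 2

Answer: 2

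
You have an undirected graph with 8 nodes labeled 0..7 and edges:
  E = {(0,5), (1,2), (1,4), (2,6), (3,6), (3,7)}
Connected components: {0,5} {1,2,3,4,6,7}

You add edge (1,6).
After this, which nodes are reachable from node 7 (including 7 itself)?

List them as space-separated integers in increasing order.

Before: nodes reachable from 7: {1,2,3,4,6,7}
Adding (1,6): both endpoints already in same component. Reachability from 7 unchanged.
After: nodes reachable from 7: {1,2,3,4,6,7}

Answer: 1 2 3 4 6 7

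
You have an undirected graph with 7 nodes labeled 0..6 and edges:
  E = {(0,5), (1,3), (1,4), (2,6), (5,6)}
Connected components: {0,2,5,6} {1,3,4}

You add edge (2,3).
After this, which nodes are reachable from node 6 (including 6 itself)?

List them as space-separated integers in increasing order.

Before: nodes reachable from 6: {0,2,5,6}
Adding (2,3): merges 6's component with another. Reachability grows.
After: nodes reachable from 6: {0,1,2,3,4,5,6}

Answer: 0 1 2 3 4 5 6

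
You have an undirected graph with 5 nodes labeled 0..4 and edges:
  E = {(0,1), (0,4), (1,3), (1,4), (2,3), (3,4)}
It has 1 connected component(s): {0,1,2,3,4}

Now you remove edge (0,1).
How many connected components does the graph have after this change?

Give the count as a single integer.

Initial component count: 1
Remove (0,1): not a bridge. Count unchanged: 1.
  After removal, components: {0,1,2,3,4}
New component count: 1

Answer: 1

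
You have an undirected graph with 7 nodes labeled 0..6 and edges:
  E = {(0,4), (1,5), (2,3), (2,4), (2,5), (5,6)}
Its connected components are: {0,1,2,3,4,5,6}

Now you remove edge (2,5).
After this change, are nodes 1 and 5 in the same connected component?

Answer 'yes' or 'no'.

Answer: yes

Derivation:
Initial components: {0,1,2,3,4,5,6}
Removing edge (2,5): it was a bridge — component count 1 -> 2.
New components: {0,2,3,4} {1,5,6}
Are 1 and 5 in the same component? yes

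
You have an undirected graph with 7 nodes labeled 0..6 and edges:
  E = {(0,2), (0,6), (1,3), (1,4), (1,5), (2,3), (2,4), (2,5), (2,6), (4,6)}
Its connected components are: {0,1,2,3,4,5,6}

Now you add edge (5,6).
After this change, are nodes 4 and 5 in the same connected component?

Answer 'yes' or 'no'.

Initial components: {0,1,2,3,4,5,6}
Adding edge (5,6): both already in same component {0,1,2,3,4,5,6}. No change.
New components: {0,1,2,3,4,5,6}
Are 4 and 5 in the same component? yes

Answer: yes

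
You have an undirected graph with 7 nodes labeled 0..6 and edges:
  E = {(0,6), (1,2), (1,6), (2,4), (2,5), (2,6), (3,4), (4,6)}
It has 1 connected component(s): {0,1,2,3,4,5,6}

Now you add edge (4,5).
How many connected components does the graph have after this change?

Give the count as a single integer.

Answer: 1

Derivation:
Initial component count: 1
Add (4,5): endpoints already in same component. Count unchanged: 1.
New component count: 1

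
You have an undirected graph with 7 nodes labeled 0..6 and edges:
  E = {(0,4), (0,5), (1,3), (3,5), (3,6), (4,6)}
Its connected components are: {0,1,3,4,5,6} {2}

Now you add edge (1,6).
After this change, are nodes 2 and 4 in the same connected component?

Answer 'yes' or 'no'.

Initial components: {0,1,3,4,5,6} {2}
Adding edge (1,6): both already in same component {0,1,3,4,5,6}. No change.
New components: {0,1,3,4,5,6} {2}
Are 2 and 4 in the same component? no

Answer: no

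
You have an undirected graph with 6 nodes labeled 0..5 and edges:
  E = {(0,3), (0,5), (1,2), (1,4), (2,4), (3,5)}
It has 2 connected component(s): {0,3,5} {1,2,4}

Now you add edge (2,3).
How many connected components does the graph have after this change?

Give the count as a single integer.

Answer: 1

Derivation:
Initial component count: 2
Add (2,3): merges two components. Count decreases: 2 -> 1.
New component count: 1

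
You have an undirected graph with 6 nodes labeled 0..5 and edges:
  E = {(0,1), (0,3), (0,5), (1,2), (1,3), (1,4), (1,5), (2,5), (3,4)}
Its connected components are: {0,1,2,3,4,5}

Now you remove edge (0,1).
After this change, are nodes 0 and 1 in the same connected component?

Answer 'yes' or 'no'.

Answer: yes

Derivation:
Initial components: {0,1,2,3,4,5}
Removing edge (0,1): not a bridge — component count unchanged at 1.
New components: {0,1,2,3,4,5}
Are 0 and 1 in the same component? yes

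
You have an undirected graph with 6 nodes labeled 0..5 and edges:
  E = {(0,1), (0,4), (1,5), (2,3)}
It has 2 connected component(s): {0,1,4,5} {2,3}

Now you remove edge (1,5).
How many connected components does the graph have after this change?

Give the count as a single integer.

Answer: 3

Derivation:
Initial component count: 2
Remove (1,5): it was a bridge. Count increases: 2 -> 3.
  After removal, components: {0,1,4} {2,3} {5}
New component count: 3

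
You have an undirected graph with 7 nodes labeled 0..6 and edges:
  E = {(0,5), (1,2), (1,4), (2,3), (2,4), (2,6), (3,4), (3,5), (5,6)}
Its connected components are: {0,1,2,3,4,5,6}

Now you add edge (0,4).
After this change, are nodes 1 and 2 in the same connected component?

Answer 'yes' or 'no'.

Initial components: {0,1,2,3,4,5,6}
Adding edge (0,4): both already in same component {0,1,2,3,4,5,6}. No change.
New components: {0,1,2,3,4,5,6}
Are 1 and 2 in the same component? yes

Answer: yes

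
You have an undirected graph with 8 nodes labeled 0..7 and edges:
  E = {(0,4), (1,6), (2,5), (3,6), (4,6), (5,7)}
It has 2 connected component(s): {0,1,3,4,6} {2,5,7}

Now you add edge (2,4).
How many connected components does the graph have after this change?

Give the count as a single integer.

Initial component count: 2
Add (2,4): merges two components. Count decreases: 2 -> 1.
New component count: 1

Answer: 1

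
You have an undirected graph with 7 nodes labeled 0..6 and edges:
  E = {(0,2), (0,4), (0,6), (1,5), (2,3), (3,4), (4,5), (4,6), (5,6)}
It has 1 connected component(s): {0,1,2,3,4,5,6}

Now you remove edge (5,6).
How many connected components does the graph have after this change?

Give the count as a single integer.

Initial component count: 1
Remove (5,6): not a bridge. Count unchanged: 1.
  After removal, components: {0,1,2,3,4,5,6}
New component count: 1

Answer: 1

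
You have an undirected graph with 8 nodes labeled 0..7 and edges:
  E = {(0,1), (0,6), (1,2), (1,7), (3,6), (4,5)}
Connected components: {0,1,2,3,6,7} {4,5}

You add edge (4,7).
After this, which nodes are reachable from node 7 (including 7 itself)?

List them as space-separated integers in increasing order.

Before: nodes reachable from 7: {0,1,2,3,6,7}
Adding (4,7): merges 7's component with another. Reachability grows.
After: nodes reachable from 7: {0,1,2,3,4,5,6,7}

Answer: 0 1 2 3 4 5 6 7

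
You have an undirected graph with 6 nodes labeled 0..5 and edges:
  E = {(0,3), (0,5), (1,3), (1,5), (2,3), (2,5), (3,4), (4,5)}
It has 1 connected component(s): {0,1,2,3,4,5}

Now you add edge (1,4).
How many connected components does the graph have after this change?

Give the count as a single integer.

Initial component count: 1
Add (1,4): endpoints already in same component. Count unchanged: 1.
New component count: 1

Answer: 1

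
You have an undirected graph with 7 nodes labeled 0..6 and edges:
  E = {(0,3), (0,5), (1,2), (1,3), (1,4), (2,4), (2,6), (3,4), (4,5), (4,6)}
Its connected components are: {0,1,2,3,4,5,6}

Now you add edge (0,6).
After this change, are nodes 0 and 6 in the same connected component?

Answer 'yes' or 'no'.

Answer: yes

Derivation:
Initial components: {0,1,2,3,4,5,6}
Adding edge (0,6): both already in same component {0,1,2,3,4,5,6}. No change.
New components: {0,1,2,3,4,5,6}
Are 0 and 6 in the same component? yes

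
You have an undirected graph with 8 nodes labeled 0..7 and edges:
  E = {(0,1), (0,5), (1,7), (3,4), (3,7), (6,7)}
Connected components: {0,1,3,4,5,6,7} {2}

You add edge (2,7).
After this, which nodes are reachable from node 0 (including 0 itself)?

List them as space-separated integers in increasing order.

Answer: 0 1 2 3 4 5 6 7

Derivation:
Before: nodes reachable from 0: {0,1,3,4,5,6,7}
Adding (2,7): merges 0's component with another. Reachability grows.
After: nodes reachable from 0: {0,1,2,3,4,5,6,7}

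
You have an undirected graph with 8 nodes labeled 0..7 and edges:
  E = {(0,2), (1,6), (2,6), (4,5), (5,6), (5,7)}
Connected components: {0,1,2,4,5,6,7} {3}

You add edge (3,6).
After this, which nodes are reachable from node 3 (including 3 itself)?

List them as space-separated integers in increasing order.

Answer: 0 1 2 3 4 5 6 7

Derivation:
Before: nodes reachable from 3: {3}
Adding (3,6): merges 3's component with another. Reachability grows.
After: nodes reachable from 3: {0,1,2,3,4,5,6,7}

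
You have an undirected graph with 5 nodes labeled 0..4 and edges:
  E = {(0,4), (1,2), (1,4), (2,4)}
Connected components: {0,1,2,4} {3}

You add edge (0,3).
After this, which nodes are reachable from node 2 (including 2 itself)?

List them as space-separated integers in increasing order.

Before: nodes reachable from 2: {0,1,2,4}
Adding (0,3): merges 2's component with another. Reachability grows.
After: nodes reachable from 2: {0,1,2,3,4}

Answer: 0 1 2 3 4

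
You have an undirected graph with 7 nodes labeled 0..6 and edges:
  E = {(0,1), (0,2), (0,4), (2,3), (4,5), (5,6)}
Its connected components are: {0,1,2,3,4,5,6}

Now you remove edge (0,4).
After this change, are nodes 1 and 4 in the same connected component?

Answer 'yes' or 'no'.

Initial components: {0,1,2,3,4,5,6}
Removing edge (0,4): it was a bridge — component count 1 -> 2.
New components: {0,1,2,3} {4,5,6}
Are 1 and 4 in the same component? no

Answer: no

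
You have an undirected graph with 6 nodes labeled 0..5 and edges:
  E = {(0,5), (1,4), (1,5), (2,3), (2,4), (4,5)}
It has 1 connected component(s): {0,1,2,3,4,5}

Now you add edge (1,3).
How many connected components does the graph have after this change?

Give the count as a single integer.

Initial component count: 1
Add (1,3): endpoints already in same component. Count unchanged: 1.
New component count: 1

Answer: 1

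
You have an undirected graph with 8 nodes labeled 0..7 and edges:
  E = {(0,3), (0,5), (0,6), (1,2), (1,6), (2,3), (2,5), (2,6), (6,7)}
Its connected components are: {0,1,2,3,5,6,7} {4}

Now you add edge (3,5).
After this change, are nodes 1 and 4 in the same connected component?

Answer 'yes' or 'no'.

Answer: no

Derivation:
Initial components: {0,1,2,3,5,6,7} {4}
Adding edge (3,5): both already in same component {0,1,2,3,5,6,7}. No change.
New components: {0,1,2,3,5,6,7} {4}
Are 1 and 4 in the same component? no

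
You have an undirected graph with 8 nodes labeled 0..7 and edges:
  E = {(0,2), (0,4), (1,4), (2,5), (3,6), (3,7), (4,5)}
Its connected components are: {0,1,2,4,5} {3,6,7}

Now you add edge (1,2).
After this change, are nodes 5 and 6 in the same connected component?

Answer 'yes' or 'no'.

Answer: no

Derivation:
Initial components: {0,1,2,4,5} {3,6,7}
Adding edge (1,2): both already in same component {0,1,2,4,5}. No change.
New components: {0,1,2,4,5} {3,6,7}
Are 5 and 6 in the same component? no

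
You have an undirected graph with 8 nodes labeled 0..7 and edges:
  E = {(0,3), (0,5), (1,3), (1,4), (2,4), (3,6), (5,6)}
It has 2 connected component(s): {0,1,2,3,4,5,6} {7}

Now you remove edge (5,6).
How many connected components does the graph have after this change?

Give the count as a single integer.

Answer: 2

Derivation:
Initial component count: 2
Remove (5,6): not a bridge. Count unchanged: 2.
  After removal, components: {0,1,2,3,4,5,6} {7}
New component count: 2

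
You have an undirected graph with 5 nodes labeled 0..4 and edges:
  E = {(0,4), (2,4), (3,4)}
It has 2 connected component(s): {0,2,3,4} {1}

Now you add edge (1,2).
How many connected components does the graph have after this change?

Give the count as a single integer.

Initial component count: 2
Add (1,2): merges two components. Count decreases: 2 -> 1.
New component count: 1

Answer: 1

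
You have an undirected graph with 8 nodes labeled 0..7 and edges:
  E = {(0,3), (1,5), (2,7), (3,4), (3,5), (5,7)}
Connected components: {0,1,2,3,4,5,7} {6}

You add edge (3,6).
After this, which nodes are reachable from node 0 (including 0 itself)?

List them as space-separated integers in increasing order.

Answer: 0 1 2 3 4 5 6 7

Derivation:
Before: nodes reachable from 0: {0,1,2,3,4,5,7}
Adding (3,6): merges 0's component with another. Reachability grows.
After: nodes reachable from 0: {0,1,2,3,4,5,6,7}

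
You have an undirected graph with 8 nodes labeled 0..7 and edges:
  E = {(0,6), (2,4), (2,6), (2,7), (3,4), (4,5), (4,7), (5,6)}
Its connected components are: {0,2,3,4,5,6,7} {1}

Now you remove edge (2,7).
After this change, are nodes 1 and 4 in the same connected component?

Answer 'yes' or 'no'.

Answer: no

Derivation:
Initial components: {0,2,3,4,5,6,7} {1}
Removing edge (2,7): not a bridge — component count unchanged at 2.
New components: {0,2,3,4,5,6,7} {1}
Are 1 and 4 in the same component? no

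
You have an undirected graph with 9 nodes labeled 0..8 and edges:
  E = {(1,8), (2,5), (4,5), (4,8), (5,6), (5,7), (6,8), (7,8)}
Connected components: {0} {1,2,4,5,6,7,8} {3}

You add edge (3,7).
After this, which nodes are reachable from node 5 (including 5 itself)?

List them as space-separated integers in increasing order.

Answer: 1 2 3 4 5 6 7 8

Derivation:
Before: nodes reachable from 5: {1,2,4,5,6,7,8}
Adding (3,7): merges 5's component with another. Reachability grows.
After: nodes reachable from 5: {1,2,3,4,5,6,7,8}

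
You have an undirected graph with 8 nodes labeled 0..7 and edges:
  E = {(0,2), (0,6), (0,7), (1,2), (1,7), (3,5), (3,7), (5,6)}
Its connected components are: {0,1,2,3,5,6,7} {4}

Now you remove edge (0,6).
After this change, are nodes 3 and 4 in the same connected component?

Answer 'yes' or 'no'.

Answer: no

Derivation:
Initial components: {0,1,2,3,5,6,7} {4}
Removing edge (0,6): not a bridge — component count unchanged at 2.
New components: {0,1,2,3,5,6,7} {4}
Are 3 and 4 in the same component? no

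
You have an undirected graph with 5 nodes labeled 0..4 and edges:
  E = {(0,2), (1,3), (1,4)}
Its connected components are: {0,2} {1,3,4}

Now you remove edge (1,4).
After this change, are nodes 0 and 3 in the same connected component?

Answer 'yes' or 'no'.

Initial components: {0,2} {1,3,4}
Removing edge (1,4): it was a bridge — component count 2 -> 3.
New components: {0,2} {1,3} {4}
Are 0 and 3 in the same component? no

Answer: no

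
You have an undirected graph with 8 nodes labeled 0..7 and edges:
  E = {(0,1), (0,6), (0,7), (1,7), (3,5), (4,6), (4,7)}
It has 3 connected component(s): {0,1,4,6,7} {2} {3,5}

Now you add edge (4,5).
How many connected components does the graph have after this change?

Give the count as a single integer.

Answer: 2

Derivation:
Initial component count: 3
Add (4,5): merges two components. Count decreases: 3 -> 2.
New component count: 2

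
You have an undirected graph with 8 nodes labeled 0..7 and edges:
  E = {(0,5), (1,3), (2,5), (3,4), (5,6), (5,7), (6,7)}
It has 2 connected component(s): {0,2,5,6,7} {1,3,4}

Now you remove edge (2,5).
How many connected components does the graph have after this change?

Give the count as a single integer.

Initial component count: 2
Remove (2,5): it was a bridge. Count increases: 2 -> 3.
  After removal, components: {0,5,6,7} {1,3,4} {2}
New component count: 3

Answer: 3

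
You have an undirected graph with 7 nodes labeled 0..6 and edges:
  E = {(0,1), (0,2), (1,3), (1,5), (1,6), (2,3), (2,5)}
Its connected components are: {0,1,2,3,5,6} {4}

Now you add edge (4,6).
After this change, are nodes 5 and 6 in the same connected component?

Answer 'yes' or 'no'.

Initial components: {0,1,2,3,5,6} {4}
Adding edge (4,6): merges {4} and {0,1,2,3,5,6}.
New components: {0,1,2,3,4,5,6}
Are 5 and 6 in the same component? yes

Answer: yes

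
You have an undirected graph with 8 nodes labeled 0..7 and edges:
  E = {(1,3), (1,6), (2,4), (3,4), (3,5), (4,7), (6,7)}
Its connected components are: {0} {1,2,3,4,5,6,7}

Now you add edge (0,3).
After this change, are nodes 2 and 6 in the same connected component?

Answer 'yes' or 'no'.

Answer: yes

Derivation:
Initial components: {0} {1,2,3,4,5,6,7}
Adding edge (0,3): merges {0} and {1,2,3,4,5,6,7}.
New components: {0,1,2,3,4,5,6,7}
Are 2 and 6 in the same component? yes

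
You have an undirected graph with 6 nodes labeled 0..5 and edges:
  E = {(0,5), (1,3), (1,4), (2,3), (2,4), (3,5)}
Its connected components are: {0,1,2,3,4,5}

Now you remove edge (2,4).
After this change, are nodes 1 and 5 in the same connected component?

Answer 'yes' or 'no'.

Initial components: {0,1,2,3,4,5}
Removing edge (2,4): not a bridge — component count unchanged at 1.
New components: {0,1,2,3,4,5}
Are 1 and 5 in the same component? yes

Answer: yes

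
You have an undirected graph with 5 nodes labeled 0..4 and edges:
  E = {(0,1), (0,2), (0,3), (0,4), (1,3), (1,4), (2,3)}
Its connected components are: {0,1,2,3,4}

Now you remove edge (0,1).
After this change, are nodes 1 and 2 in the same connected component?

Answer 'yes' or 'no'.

Initial components: {0,1,2,3,4}
Removing edge (0,1): not a bridge — component count unchanged at 1.
New components: {0,1,2,3,4}
Are 1 and 2 in the same component? yes

Answer: yes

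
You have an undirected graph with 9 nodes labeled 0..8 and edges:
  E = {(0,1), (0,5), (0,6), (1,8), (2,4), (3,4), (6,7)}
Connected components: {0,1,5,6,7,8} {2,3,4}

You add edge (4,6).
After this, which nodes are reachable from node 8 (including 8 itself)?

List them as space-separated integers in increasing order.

Answer: 0 1 2 3 4 5 6 7 8

Derivation:
Before: nodes reachable from 8: {0,1,5,6,7,8}
Adding (4,6): merges 8's component with another. Reachability grows.
After: nodes reachable from 8: {0,1,2,3,4,5,6,7,8}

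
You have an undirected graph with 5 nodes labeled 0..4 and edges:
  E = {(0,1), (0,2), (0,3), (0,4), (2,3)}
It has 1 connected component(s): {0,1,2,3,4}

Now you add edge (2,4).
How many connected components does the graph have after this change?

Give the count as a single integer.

Initial component count: 1
Add (2,4): endpoints already in same component. Count unchanged: 1.
New component count: 1

Answer: 1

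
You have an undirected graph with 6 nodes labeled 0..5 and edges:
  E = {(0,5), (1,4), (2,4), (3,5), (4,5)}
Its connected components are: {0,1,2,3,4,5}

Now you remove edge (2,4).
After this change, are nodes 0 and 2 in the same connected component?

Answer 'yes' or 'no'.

Initial components: {0,1,2,3,4,5}
Removing edge (2,4): it was a bridge — component count 1 -> 2.
New components: {0,1,3,4,5} {2}
Are 0 and 2 in the same component? no

Answer: no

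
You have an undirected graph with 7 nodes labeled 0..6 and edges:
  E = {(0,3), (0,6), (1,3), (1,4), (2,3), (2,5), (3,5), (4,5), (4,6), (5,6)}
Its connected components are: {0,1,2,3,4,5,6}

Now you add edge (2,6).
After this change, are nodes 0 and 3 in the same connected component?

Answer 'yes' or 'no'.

Answer: yes

Derivation:
Initial components: {0,1,2,3,4,5,6}
Adding edge (2,6): both already in same component {0,1,2,3,4,5,6}. No change.
New components: {0,1,2,3,4,5,6}
Are 0 and 3 in the same component? yes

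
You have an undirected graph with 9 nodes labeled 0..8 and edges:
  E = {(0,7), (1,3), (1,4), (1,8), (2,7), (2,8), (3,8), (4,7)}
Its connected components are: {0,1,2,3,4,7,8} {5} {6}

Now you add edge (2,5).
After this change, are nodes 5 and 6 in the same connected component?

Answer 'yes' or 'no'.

Answer: no

Derivation:
Initial components: {0,1,2,3,4,7,8} {5} {6}
Adding edge (2,5): merges {0,1,2,3,4,7,8} and {5}.
New components: {0,1,2,3,4,5,7,8} {6}
Are 5 and 6 in the same component? no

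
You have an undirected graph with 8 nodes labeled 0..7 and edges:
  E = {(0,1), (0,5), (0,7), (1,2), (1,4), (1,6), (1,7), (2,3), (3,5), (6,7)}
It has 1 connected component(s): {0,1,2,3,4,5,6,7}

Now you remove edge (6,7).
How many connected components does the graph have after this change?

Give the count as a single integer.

Initial component count: 1
Remove (6,7): not a bridge. Count unchanged: 1.
  After removal, components: {0,1,2,3,4,5,6,7}
New component count: 1

Answer: 1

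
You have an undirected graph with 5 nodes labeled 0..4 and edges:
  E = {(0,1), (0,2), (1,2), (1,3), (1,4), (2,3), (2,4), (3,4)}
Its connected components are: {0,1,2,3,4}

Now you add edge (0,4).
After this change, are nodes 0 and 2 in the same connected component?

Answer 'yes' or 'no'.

Answer: yes

Derivation:
Initial components: {0,1,2,3,4}
Adding edge (0,4): both already in same component {0,1,2,3,4}. No change.
New components: {0,1,2,3,4}
Are 0 and 2 in the same component? yes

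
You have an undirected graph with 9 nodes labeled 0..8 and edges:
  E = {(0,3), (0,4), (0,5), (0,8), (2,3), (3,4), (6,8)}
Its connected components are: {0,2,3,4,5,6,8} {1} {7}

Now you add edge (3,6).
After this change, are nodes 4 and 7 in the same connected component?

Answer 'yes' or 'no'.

Initial components: {0,2,3,4,5,6,8} {1} {7}
Adding edge (3,6): both already in same component {0,2,3,4,5,6,8}. No change.
New components: {0,2,3,4,5,6,8} {1} {7}
Are 4 and 7 in the same component? no

Answer: no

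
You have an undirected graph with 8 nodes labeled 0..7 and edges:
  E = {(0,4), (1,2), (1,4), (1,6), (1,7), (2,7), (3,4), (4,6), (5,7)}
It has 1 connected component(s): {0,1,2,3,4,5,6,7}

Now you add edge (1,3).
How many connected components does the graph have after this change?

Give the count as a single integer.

Answer: 1

Derivation:
Initial component count: 1
Add (1,3): endpoints already in same component. Count unchanged: 1.
New component count: 1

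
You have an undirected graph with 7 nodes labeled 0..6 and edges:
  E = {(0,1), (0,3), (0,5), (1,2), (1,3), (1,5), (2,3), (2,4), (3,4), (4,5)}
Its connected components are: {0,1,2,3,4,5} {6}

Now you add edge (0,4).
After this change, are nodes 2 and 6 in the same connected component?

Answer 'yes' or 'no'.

Initial components: {0,1,2,3,4,5} {6}
Adding edge (0,4): both already in same component {0,1,2,3,4,5}. No change.
New components: {0,1,2,3,4,5} {6}
Are 2 and 6 in the same component? no

Answer: no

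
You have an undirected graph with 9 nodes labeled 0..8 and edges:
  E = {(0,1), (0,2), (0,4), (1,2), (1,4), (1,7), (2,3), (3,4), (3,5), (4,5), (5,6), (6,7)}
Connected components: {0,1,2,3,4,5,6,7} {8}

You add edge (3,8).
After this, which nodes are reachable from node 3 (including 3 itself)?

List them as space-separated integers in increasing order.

Answer: 0 1 2 3 4 5 6 7 8

Derivation:
Before: nodes reachable from 3: {0,1,2,3,4,5,6,7}
Adding (3,8): merges 3's component with another. Reachability grows.
After: nodes reachable from 3: {0,1,2,3,4,5,6,7,8}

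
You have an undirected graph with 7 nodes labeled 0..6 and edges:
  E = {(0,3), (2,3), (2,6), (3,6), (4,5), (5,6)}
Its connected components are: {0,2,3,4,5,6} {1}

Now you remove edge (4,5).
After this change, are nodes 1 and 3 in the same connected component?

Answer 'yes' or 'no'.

Initial components: {0,2,3,4,5,6} {1}
Removing edge (4,5): it was a bridge — component count 2 -> 3.
New components: {0,2,3,5,6} {1} {4}
Are 1 and 3 in the same component? no

Answer: no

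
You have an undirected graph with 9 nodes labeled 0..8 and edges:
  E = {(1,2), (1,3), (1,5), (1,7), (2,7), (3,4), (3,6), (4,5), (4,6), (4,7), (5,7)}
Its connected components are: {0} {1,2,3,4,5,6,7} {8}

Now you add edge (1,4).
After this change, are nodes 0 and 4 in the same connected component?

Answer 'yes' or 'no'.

Answer: no

Derivation:
Initial components: {0} {1,2,3,4,5,6,7} {8}
Adding edge (1,4): both already in same component {1,2,3,4,5,6,7}. No change.
New components: {0} {1,2,3,4,5,6,7} {8}
Are 0 and 4 in the same component? no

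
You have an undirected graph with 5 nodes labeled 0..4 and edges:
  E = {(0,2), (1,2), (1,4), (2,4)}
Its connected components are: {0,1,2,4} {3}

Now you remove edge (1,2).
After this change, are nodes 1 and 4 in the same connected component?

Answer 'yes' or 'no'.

Initial components: {0,1,2,4} {3}
Removing edge (1,2): not a bridge — component count unchanged at 2.
New components: {0,1,2,4} {3}
Are 1 and 4 in the same component? yes

Answer: yes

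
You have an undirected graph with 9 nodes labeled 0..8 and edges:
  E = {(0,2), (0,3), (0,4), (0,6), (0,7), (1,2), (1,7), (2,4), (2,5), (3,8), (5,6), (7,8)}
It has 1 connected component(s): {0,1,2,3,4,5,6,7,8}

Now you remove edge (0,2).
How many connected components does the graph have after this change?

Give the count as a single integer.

Answer: 1

Derivation:
Initial component count: 1
Remove (0,2): not a bridge. Count unchanged: 1.
  After removal, components: {0,1,2,3,4,5,6,7,8}
New component count: 1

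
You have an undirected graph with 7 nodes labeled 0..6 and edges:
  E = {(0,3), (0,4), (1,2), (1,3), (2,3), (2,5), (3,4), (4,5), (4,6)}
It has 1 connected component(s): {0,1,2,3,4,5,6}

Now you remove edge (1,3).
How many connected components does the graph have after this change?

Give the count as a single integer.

Answer: 1

Derivation:
Initial component count: 1
Remove (1,3): not a bridge. Count unchanged: 1.
  After removal, components: {0,1,2,3,4,5,6}
New component count: 1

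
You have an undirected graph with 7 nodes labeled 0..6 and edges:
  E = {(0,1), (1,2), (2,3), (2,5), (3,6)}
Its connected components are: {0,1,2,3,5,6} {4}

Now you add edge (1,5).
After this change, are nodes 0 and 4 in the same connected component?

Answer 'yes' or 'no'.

Answer: no

Derivation:
Initial components: {0,1,2,3,5,6} {4}
Adding edge (1,5): both already in same component {0,1,2,3,5,6}. No change.
New components: {0,1,2,3,5,6} {4}
Are 0 and 4 in the same component? no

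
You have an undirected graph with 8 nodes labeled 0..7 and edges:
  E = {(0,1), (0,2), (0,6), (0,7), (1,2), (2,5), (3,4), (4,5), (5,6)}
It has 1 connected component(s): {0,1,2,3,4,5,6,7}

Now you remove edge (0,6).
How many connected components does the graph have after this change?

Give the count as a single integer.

Initial component count: 1
Remove (0,6): not a bridge. Count unchanged: 1.
  After removal, components: {0,1,2,3,4,5,6,7}
New component count: 1

Answer: 1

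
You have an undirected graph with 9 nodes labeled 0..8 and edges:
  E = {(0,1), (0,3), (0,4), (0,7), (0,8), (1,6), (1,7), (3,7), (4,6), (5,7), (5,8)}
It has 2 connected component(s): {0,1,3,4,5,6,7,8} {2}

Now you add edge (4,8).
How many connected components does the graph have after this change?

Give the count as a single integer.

Initial component count: 2
Add (4,8): endpoints already in same component. Count unchanged: 2.
New component count: 2

Answer: 2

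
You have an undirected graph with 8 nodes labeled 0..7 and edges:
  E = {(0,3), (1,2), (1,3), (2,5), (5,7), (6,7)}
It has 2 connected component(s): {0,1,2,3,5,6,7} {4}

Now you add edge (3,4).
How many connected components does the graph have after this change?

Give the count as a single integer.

Initial component count: 2
Add (3,4): merges two components. Count decreases: 2 -> 1.
New component count: 1

Answer: 1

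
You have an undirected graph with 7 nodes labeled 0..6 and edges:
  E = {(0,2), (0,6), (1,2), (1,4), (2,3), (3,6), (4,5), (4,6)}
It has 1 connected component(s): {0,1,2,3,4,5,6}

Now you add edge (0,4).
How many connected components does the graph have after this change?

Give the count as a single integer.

Answer: 1

Derivation:
Initial component count: 1
Add (0,4): endpoints already in same component. Count unchanged: 1.
New component count: 1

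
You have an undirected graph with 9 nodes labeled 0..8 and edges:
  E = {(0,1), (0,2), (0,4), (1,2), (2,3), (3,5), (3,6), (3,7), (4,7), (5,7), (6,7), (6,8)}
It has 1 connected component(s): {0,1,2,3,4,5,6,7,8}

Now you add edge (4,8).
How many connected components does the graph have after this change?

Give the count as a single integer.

Initial component count: 1
Add (4,8): endpoints already in same component. Count unchanged: 1.
New component count: 1

Answer: 1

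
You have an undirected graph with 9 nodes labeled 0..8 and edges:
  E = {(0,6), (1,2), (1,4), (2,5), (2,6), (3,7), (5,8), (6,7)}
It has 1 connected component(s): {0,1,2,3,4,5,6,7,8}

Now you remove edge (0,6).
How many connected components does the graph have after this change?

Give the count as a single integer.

Answer: 2

Derivation:
Initial component count: 1
Remove (0,6): it was a bridge. Count increases: 1 -> 2.
  After removal, components: {0} {1,2,3,4,5,6,7,8}
New component count: 2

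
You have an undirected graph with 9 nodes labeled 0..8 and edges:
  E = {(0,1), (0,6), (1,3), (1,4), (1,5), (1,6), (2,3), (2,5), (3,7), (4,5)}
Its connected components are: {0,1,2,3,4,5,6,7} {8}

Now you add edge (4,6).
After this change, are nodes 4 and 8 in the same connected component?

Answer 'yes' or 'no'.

Answer: no

Derivation:
Initial components: {0,1,2,3,4,5,6,7} {8}
Adding edge (4,6): both already in same component {0,1,2,3,4,5,6,7}. No change.
New components: {0,1,2,3,4,5,6,7} {8}
Are 4 and 8 in the same component? no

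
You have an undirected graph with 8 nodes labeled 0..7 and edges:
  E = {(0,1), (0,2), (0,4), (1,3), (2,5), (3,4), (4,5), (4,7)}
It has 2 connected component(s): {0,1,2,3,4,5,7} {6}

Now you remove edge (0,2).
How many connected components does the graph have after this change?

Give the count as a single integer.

Initial component count: 2
Remove (0,2): not a bridge. Count unchanged: 2.
  After removal, components: {0,1,2,3,4,5,7} {6}
New component count: 2

Answer: 2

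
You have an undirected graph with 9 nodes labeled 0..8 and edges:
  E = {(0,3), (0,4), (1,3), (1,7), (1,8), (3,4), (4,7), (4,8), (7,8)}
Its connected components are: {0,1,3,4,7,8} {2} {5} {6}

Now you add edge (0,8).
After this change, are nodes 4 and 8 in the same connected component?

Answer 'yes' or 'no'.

Initial components: {0,1,3,4,7,8} {2} {5} {6}
Adding edge (0,8): both already in same component {0,1,3,4,7,8}. No change.
New components: {0,1,3,4,7,8} {2} {5} {6}
Are 4 and 8 in the same component? yes

Answer: yes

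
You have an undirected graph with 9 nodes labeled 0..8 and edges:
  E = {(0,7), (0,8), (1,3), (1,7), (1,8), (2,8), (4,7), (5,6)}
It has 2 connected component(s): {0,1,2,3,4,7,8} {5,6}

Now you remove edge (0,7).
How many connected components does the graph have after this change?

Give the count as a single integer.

Initial component count: 2
Remove (0,7): not a bridge. Count unchanged: 2.
  After removal, components: {0,1,2,3,4,7,8} {5,6}
New component count: 2

Answer: 2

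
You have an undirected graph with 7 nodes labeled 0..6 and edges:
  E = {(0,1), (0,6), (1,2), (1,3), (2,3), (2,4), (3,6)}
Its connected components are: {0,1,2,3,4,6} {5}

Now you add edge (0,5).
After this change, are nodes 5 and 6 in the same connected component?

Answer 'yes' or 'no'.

Answer: yes

Derivation:
Initial components: {0,1,2,3,4,6} {5}
Adding edge (0,5): merges {0,1,2,3,4,6} and {5}.
New components: {0,1,2,3,4,5,6}
Are 5 and 6 in the same component? yes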